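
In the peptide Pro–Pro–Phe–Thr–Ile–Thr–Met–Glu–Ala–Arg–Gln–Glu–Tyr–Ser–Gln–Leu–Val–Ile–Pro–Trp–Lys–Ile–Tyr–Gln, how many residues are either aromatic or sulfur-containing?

Aromatic: F, W, Y. Sulfur-containing: C, M.
Aromatic residues here: Phe3, Tyr13, Trp20, Tyr23 (4).
Sulfur-containing residues here: Met7 (1).
The two groups share no amino acid, so total = 4 + 1 = 5.

5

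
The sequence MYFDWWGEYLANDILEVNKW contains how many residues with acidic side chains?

4

The acidic residues are Asp (D) and Glu (E), whose side chains end in a carboxylate group.
Matching residues: D4, E8, D13, E16.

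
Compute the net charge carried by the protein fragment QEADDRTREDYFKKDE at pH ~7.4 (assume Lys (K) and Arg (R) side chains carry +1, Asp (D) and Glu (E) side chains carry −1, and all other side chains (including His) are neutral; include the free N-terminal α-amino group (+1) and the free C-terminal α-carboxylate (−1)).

-3

Positive (K, R): R6, R8, K13, K14 → +4.
Negative (D, E): E2, D4, D5, E9, D10, D15, E16 → −7.
The N-terminus (+1) and C-terminus (−1) cancel.
Net charge = (+4) + (−7) = −3.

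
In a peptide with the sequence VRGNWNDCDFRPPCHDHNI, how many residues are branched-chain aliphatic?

The BCAAs are Val, Leu, and Ile — aliphatic side chains with a branch point.
Matching residues: V1, I19.

2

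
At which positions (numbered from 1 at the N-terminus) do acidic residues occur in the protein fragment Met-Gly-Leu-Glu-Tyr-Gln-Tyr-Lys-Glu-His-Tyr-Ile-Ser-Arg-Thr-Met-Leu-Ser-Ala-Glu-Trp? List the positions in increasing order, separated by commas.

4, 9, 20

Aspartate (D) and glutamate (E) have carboxylic-acid side chains and are the acidic amino acids.
Matching residues: Glu4, Glu9, Glu20.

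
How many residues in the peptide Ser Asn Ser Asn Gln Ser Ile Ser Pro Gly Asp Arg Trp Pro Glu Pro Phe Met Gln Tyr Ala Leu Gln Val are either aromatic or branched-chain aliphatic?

6

Aromatic: F, W, Y. Branched-chain aliphatic: I, L, V.
Aromatic residues here: Trp13, Phe17, Tyr20 (3).
Branched-chain aliphatic residues here: Ile7, Leu22, Val24 (3).
The two groups share no amino acid, so total = 3 + 3 = 6.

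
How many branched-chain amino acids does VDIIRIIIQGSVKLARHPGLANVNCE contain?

Valine (V), leucine (L), and isoleucine (I) are the branched-chain amino acids.
Matching residues: V1, I3, I4, I6, I7, I8, V12, L14, L20, V23.

10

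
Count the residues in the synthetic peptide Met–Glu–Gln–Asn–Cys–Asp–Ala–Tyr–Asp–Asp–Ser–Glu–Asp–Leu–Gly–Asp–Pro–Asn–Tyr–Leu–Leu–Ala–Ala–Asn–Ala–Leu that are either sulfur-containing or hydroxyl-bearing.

Sulfur-containing: C, M. Hydroxyl-bearing: S, T, Y.
Sulfur-containing residues here: Met1, Cys5 (2).
Hydroxyl-bearing residues here: Tyr8, Ser11, Tyr19 (3).
The two groups share no amino acid, so total = 2 + 3 = 5.

5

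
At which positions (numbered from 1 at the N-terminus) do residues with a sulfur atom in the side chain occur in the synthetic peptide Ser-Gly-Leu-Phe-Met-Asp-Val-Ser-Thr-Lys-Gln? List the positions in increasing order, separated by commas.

Cysteine (C, thiol) and methionine (M, thioether) are the two sulfur-containing amino acids.
Matching residues: Met5.

5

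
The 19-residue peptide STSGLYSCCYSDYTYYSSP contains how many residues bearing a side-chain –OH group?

The –OH-bearing residues are Ser, Thr (aliphatic alcohols), and Tyr (phenol).
Matching residues: S1, T2, S3, Y6, S7, Y10, S11, Y13, T14, Y15, Y16, S17, S18.

13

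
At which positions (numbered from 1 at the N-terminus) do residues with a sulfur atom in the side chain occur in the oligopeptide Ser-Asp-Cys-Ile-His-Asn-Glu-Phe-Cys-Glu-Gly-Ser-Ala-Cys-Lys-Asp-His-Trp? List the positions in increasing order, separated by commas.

3, 9, 14

Cysteine (C, thiol) and methionine (M, thioether) are the two sulfur-containing amino acids.
Matching residues: Cys3, Cys9, Cys14.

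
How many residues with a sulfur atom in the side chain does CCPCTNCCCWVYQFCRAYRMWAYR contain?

8

Cysteine (C, thiol) and methionine (M, thioether) are the two sulfur-containing amino acids.
Matching residues: C1, C2, C4, C7, C8, C9, C15, M20.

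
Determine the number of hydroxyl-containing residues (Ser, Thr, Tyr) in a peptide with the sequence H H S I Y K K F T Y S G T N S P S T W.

Matching residues: S3, Y5, T9, Y10, S11, T13, S15, S17, T18.

9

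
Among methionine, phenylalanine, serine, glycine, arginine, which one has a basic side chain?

The basic amino acids are Lys (K), Arg (R), and His (H).
Of the listed options, only arginine belongs to this group.

arginine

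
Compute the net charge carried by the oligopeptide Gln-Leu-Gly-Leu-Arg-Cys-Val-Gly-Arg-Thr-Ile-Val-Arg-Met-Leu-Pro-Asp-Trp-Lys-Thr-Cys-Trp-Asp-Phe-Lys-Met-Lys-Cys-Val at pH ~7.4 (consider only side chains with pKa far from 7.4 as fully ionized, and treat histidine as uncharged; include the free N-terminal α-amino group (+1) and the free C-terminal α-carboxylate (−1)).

Near pH 7.4, K and R contribute +1 each, D and E contribute −1 each, and every other side chain (His included, as stated) is uncharged.
Positive (K, R): Arg5, Arg9, Arg13, Lys19, Lys25, Lys27 → +6.
Negative (D, E): Asp17, Asp23 → −2.
The N-terminus (+1) and C-terminus (−1) cancel.
Net charge = (+6) + (−2) = +4.

+4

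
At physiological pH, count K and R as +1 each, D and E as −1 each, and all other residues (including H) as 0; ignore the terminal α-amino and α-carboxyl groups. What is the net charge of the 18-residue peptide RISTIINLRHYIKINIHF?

+3

Positive (K, R): R1, R9, K13 → +3.
Negative (D, E): none → −0.
Net charge = (+3) + (−0) = +3.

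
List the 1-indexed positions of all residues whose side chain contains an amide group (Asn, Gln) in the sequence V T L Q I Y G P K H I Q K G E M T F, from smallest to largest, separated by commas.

Matching residues: Q4, Q12.

4, 12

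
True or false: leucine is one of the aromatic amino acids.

False

F, W, and Y each carry an aromatic ring on the side chain.
Leucine is not in this group.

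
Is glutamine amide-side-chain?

Only N (asparagine) and Q (glutamine) carry a side-chain carboxamide.
Glutamine is in this group.

Yes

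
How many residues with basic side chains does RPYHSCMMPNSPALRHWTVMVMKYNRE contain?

The basic amino acids are Lys (K), Arg (R), and His (H).
Matching residues: R1, H4, R15, H16, K23, R26.

6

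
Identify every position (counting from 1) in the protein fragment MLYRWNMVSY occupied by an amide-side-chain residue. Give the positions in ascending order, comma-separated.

Asparagine (N) and glutamine (Q) have uncharged amide side chains.
Matching residues: N6.

6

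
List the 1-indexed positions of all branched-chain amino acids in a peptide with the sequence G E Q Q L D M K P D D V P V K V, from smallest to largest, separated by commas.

5, 12, 14, 16

V, L, and I make up the branched-chain aliphatic group.
Matching residues: L5, V12, V14, V16.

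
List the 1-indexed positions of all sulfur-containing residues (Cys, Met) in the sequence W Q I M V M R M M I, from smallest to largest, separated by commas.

Matching residues: M4, M6, M8, M9.

4, 6, 8, 9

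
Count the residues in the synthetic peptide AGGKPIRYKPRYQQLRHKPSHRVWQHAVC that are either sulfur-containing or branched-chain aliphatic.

5

Sulfur-containing: C, M. Branched-chain aliphatic: I, L, V.
Sulfur-containing residues here: C29 (1).
Branched-chain aliphatic residues here: I6, L15, V23, V28 (4).
The two groups share no amino acid, so total = 1 + 4 = 5.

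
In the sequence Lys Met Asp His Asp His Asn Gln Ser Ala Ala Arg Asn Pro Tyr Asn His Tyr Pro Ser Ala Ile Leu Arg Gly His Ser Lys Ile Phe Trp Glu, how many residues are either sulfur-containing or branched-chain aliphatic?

Sulfur-containing: C, M. Branched-chain aliphatic: I, L, V.
Sulfur-containing residues here: Met2 (1).
Branched-chain aliphatic residues here: Ile22, Leu23, Ile29 (3).
The two groups share no amino acid, so total = 1 + 3 = 4.

4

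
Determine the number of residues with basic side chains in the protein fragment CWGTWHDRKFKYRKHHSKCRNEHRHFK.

14

The basic amino acids are Lys (K), Arg (R), and His (H).
Matching residues: H6, R8, K9, K11, R13, K14, H15, H16, K18, R20, H23, R24, H25, K27.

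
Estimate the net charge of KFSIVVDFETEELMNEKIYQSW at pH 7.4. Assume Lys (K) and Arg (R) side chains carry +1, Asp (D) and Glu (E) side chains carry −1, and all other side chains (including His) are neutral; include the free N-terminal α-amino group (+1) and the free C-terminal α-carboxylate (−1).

-3

Positive (K, R): K1, K17 → +2.
Negative (D, E): D7, E9, E11, E12, E16 → −5.
The N-terminus (+1) and C-terminus (−1) cancel.
Net charge = (+2) + (−5) = −3.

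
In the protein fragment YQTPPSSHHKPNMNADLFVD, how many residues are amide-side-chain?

The amide-side-chain residues are Asn (N) and Gln (Q).
Matching residues: Q2, N12, N14.

3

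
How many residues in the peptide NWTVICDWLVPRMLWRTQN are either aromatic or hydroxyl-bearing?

5

Aromatic: F, W, Y. Hydroxyl-bearing: S, T, Y.
Aromatic residues here: W2, W8, W15 (3).
Hydroxyl-bearing residues here: T3, T17 (2).
(Y belongs to both groups, but none appear in this sequence.) Total = 3 + 2 = 5.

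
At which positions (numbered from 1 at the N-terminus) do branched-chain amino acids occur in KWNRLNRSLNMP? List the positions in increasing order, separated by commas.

The BCAAs are Val, Leu, and Ile — aliphatic side chains with a branch point.
Matching residues: L5, L9.

5, 9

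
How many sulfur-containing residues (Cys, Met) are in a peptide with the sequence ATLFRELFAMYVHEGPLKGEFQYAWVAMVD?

2

Matching residues: M10, M28.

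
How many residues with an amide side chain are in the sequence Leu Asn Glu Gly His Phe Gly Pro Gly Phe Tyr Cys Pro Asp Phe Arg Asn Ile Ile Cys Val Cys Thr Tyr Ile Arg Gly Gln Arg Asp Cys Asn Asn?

Asparagine (N) and glutamine (Q) have uncharged amide side chains.
Matching residues: Asn2, Asn17, Gln28, Asn32, Asn33.

5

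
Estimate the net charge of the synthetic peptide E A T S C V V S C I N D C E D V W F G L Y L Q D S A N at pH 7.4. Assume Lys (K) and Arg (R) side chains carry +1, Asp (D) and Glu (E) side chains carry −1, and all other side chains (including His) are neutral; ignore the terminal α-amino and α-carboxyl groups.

Positive (K, R): none → +0.
Negative (D, E): E1, D12, E14, D15, D24 → −5.
Net charge = (+0) + (−5) = −5.

-5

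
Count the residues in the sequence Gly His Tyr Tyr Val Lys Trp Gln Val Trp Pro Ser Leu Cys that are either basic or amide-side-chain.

3

Basic: H, K, R. Amide-side-chain: N, Q.
Basic residues here: His2, Lys6 (2).
Amide-side-chain residues here: Gln8 (1).
The two groups share no amino acid, so total = 2 + 1 = 3.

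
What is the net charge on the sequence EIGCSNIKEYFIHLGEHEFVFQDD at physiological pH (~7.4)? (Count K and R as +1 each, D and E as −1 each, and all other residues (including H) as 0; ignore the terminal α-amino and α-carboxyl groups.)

-5

Positive (K, R): K8 → +1.
Negative (D, E): E1, E9, E16, E18, D23, D24 → −6.
Net charge = (+1) + (−6) = −5.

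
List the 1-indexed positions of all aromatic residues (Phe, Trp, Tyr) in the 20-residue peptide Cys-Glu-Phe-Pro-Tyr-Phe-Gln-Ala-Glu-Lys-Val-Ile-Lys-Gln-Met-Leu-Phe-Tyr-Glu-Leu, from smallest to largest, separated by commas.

Matching residues: Phe3, Tyr5, Phe6, Phe17, Tyr18.

3, 5, 6, 17, 18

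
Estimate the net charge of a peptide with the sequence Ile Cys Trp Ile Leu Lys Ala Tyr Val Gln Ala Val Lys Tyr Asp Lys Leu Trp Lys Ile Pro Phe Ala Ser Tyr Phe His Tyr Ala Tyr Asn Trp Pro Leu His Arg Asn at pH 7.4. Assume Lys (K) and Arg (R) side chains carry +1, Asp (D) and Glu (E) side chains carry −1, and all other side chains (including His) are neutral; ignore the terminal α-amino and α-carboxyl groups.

Positive (K, R): Lys6, Lys13, Lys16, Lys19, Arg36 → +5.
Negative (D, E): Asp15 → −1.
Net charge = (+5) + (−1) = +4.

+4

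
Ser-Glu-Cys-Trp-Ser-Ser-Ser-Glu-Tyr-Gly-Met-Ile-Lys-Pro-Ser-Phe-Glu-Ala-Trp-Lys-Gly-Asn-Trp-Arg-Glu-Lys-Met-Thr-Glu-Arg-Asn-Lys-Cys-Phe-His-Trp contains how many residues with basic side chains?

7

K, R, and H are the three residues with basic side chains (ε-amine, guanidinium, and imidazole respectively).
Matching residues: Lys13, Lys20, Arg24, Lys26, Arg30, Lys32, His35.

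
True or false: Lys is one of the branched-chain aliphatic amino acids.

False

The BCAAs are Val, Leu, and Ile — aliphatic side chains with a branch point.
Lysine is not in this group.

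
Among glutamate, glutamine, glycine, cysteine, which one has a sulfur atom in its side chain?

Cysteine (C, thiol) and methionine (M, thioether) are the two sulfur-containing amino acids.
Of the listed options, only cysteine belongs to this group.

cysteine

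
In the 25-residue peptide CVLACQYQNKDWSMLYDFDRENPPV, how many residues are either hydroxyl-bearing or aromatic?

Hydroxyl-bearing: S, T, Y. Aromatic: F, W, Y.
Hydroxyl-bearing residues here: Y7, S13, Y16 (3).
Aromatic residues here: Y7, W12, Y16, F18 (4).
Y is in both groups, so the 2 Y residues must not be double-counted.
Total = 3 + 4 − 2 = 5.

5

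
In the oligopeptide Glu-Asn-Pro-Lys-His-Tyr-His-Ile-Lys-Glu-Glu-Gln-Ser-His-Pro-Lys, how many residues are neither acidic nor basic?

7

Acidic: D, E. Basic: K, R, H. All other residues are neither.
Matching residues: Asn2, Pro3, Tyr6, Ile8, Gln12, Ser13, Pro15.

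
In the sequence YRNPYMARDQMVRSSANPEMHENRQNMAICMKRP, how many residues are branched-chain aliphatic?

2

V, L, and I make up the branched-chain aliphatic group.
Matching residues: V12, I29.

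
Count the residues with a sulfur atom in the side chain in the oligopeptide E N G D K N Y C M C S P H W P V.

3

Cysteine (C, thiol) and methionine (M, thioether) are the two sulfur-containing amino acids.
Matching residues: C8, M9, C10.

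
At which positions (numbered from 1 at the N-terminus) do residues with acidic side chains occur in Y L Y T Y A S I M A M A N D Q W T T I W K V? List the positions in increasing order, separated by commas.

14

The acidic residues are Asp (D) and Glu (E), whose side chains end in a carboxylate group.
Matching residues: D14.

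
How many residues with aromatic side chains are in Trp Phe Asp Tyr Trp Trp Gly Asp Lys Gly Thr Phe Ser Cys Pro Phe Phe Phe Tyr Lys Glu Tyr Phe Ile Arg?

12

F, W, and Y each carry an aromatic ring on the side chain.
Matching residues: Trp1, Phe2, Tyr4, Trp5, Trp6, Phe12, Phe16, Phe17, Phe18, Tyr19, Tyr22, Phe23.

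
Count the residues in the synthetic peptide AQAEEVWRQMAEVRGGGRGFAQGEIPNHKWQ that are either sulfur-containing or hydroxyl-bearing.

1

Sulfur-containing: C, M. Hydroxyl-bearing: S, T, Y.
Sulfur-containing residues here: M10 (1).
Hydroxyl-bearing residues here: none (0).
The two groups share no amino acid, so total = 1 + 0 = 1.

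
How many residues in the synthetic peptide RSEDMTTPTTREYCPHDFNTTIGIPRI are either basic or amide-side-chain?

Basic: H, K, R. Amide-side-chain: N, Q.
Basic residues here: R1, R11, H16, R26 (4).
Amide-side-chain residues here: N19 (1).
The two groups share no amino acid, so total = 4 + 1 = 5.

5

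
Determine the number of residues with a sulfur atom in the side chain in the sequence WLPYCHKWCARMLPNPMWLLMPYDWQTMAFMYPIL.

Cysteine (C, thiol) and methionine (M, thioether) are the two sulfur-containing amino acids.
Matching residues: C5, C9, M12, M17, M21, M28, M31.

7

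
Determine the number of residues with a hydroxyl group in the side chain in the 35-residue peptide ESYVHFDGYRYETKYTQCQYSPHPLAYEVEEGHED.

10

Serine (S), threonine (T), and tyrosine (Y) each carry a hydroxyl group on the side chain.
Matching residues: S2, Y3, Y9, Y11, T13, Y15, T16, Y20, S21, Y27.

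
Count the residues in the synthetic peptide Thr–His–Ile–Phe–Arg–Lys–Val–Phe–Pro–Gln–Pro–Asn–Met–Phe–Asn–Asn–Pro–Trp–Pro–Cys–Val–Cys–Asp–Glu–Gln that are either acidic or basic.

5

Acidic: D, E. Basic: H, K, R.
Acidic residues here: Asp23, Glu24 (2).
Basic residues here: His2, Arg5, Lys6 (3).
The two groups share no amino acid, so total = 2 + 3 = 5.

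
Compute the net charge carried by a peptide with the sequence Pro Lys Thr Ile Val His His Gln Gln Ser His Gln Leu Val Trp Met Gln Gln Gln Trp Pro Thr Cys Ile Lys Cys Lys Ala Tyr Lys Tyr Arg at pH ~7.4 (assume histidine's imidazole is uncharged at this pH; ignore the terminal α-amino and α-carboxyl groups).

At pH ~7.4 the Lys and Arg side chains are protonated (+1), the Asp and Glu side chains are deprotonated (−1), and with His taken as neutral all other side chains carry no charge.
Positive (K, R): Lys2, Lys25, Lys27, Lys30, Arg32 → +5.
Negative (D, E): none → −0.
Net charge = (+5) + (−0) = +5.

+5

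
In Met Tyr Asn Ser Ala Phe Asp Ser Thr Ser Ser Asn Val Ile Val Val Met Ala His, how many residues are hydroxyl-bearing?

6

S, T, and Y are the three residues with a side-chain hydroxyl.
Matching residues: Tyr2, Ser4, Ser8, Thr9, Ser10, Ser11.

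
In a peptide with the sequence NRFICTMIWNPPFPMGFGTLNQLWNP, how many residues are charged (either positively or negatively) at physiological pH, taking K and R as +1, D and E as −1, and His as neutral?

1

Charged side chains at pH ~7.4: K, R (positive); D, E (negative).
Matching residues: R2.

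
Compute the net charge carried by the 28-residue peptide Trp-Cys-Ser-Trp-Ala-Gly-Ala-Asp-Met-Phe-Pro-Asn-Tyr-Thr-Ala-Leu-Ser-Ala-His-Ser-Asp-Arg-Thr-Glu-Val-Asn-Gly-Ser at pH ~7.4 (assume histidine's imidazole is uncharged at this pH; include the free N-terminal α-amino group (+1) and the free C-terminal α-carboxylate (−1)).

Near pH 7.4, K and R contribute +1 each, D and E contribute −1 each, and every other side chain (His included, as stated) is uncharged.
Positive (K, R): Arg22 → +1.
Negative (D, E): Asp8, Asp21, Glu24 → −3.
The N-terminus (+1) and C-terminus (−1) cancel.
Net charge = (+1) + (−3) = −2.

-2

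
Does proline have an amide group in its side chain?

The amide-side-chain residues are Asn (N) and Gln (Q).
Proline is not in this group.

No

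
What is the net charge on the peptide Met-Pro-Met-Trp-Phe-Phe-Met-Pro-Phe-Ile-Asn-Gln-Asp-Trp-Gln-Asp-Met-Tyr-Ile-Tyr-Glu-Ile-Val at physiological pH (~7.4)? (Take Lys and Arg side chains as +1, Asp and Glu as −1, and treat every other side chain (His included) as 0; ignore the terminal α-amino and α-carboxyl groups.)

-3

Positive (K, R): none → +0.
Negative (D, E): Asp13, Asp16, Glu21 → −3.
Net charge = (+0) + (−3) = −3.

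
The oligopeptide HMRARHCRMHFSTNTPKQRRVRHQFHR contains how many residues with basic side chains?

13

The basic amino acids are Lys (K), Arg (R), and His (H).
Matching residues: H1, R3, R5, H6, R8, H10, K17, R19, R20, R22, H23, H26, R27.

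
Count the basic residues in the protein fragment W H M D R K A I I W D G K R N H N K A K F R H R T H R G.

Lysine (K), arginine (R), and histidine (H) have basic, nitrogen-containing side chains.
Matching residues: H2, R5, K6, K13, R14, H16, K18, K20, R22, H23, R24, H26, R27.

13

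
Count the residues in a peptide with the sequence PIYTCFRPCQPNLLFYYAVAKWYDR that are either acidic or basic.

4

Acidic: D, E. Basic: H, K, R.
Acidic residues here: D24 (1).
Basic residues here: R7, K21, R25 (3).
The two groups share no amino acid, so total = 1 + 3 = 4.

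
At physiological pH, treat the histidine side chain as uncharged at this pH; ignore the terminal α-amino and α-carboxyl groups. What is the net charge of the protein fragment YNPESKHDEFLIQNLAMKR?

Near pH 7.4, K and R contribute +1 each, D and E contribute −1 each, and every other side chain (His included, as stated) is uncharged.
Positive (K, R): K6, K18, R19 → +3.
Negative (D, E): E4, D8, E9 → −3.
Net charge = (+3) + (−3) = 0.

0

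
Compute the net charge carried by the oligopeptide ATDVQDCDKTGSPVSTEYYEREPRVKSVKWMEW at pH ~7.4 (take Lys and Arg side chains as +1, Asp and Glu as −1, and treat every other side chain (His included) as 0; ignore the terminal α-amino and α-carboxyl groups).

Positive (K, R): K9, R21, R24, K26, K29 → +5.
Negative (D, E): D3, D6, D8, E17, E20, E22, E32 → −7.
Net charge = (+5) + (−7) = −2.

-2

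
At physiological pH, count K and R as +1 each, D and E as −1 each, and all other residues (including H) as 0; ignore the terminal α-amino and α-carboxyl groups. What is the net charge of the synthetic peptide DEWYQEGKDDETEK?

Positive (K, R): K8, K14 → +2.
Negative (D, E): D1, E2, E6, D9, D10, E11, E13 → −7.
Net charge = (+2) + (−7) = −5.

-5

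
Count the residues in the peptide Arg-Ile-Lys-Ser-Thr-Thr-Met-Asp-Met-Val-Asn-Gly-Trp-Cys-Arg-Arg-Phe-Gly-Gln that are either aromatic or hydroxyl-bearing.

5

Aromatic: F, W, Y. Hydroxyl-bearing: S, T, Y.
Aromatic residues here: Trp13, Phe17 (2).
Hydroxyl-bearing residues here: Ser4, Thr5, Thr6 (3).
(Y belongs to both groups, but none appear in this sequence.) Total = 2 + 3 = 5.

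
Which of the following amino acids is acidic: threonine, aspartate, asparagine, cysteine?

The acidic residues are Asp (D) and Glu (E), whose side chains end in a carboxylate group.
Of the listed options, only aspartate belongs to this group.

aspartate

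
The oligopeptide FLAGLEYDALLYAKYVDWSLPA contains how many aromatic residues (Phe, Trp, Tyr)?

Matching residues: F1, Y7, Y12, Y15, W18.

5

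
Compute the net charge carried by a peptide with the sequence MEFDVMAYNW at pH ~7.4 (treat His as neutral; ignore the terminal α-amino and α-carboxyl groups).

At pH ~7.4 the Lys and Arg side chains are protonated (+1), the Asp and Glu side chains are deprotonated (−1), and with His taken as neutral all other side chains carry no charge.
Positive (K, R): none → +0.
Negative (D, E): E2, D4 → −2.
Net charge = (+0) + (−2) = −2.

-2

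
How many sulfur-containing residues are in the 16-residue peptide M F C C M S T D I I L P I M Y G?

5

The sulfur-bearing residues are cysteine (–SH) and methionine (–S–CH₃).
Matching residues: M1, C3, C4, M5, M14.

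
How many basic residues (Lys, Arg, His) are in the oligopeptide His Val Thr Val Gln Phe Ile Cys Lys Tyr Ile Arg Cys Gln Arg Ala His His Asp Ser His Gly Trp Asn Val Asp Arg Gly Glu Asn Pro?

8

Matching residues: His1, Lys9, Arg12, Arg15, His17, His18, His21, Arg27.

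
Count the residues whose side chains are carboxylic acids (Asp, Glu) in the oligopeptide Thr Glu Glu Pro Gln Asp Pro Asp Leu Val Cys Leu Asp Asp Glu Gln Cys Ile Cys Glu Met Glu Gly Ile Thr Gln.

9

Matching residues: Glu2, Glu3, Asp6, Asp8, Asp13, Asp14, Glu15, Glu20, Glu22.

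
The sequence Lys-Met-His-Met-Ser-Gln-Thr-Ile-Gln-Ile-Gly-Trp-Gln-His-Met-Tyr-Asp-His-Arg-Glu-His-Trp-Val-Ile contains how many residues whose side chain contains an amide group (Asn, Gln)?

3

Matching residues: Gln6, Gln9, Gln13.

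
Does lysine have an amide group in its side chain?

No

Only N (asparagine) and Q (glutamine) carry a side-chain carboxamide.
Lysine is not in this group.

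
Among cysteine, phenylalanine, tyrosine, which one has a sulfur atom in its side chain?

The sulfur-bearing residues are cysteine (–SH) and methionine (–S–CH₃).
Of the listed options, only cysteine belongs to this group.

cysteine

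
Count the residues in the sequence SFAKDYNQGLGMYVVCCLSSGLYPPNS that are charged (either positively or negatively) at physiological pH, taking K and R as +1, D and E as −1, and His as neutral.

2

Charged side chains at pH ~7.4: K, R (positive); D, E (negative).
Matching residues: K4, D5.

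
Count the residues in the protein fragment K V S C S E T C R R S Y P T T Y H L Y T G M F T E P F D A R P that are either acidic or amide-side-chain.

3

Acidic: D, E. Amide-side-chain: N, Q.
Acidic residues here: E6, E25, D28 (3).
Amide-side-chain residues here: none (0).
The two groups share no amino acid, so total = 3 + 0 = 3.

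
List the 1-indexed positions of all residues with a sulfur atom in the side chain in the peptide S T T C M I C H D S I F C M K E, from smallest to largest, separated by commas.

The sulfur-bearing residues are cysteine (–SH) and methionine (–S–CH₃).
Matching residues: C4, M5, C7, C13, M14.

4, 5, 7, 13, 14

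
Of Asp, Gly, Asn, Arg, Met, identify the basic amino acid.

K, R, and H are the three residues with basic side chains (ε-amine, guanidinium, and imidazole respectively).
Of the listed options, only Arg belongs to this group.

Arg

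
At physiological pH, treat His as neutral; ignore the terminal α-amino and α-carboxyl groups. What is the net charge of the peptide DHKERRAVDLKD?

The side chains ionized at physiological pH are Lys/Arg (+1) and Asp/Glu (−1); with His treated as neutral, nothing else contributes.
Positive (K, R): K3, R5, R6, K11 → +4.
Negative (D, E): D1, E4, D9, D12 → −4.
Net charge = (+4) + (−4) = 0.

0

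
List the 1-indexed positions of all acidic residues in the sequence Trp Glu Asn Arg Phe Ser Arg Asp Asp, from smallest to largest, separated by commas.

2, 8, 9

Aspartate (D) and glutamate (E) have carboxylic-acid side chains and are the acidic amino acids.
Matching residues: Glu2, Asp8, Asp9.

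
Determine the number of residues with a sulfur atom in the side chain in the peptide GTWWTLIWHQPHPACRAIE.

1

Only Cys (C) and Met (M) have a sulfur atom in the side chain.
Matching residues: C15.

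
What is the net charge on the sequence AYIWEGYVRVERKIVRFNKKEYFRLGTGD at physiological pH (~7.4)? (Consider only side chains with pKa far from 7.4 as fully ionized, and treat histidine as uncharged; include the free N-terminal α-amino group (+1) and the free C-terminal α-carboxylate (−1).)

+3

The side chains ionized at physiological pH are Lys/Arg (+1) and Asp/Glu (−1); with His treated as neutral, nothing else contributes.
Positive (K, R): R9, R12, K13, R16, K19, K20, R24 → +7.
Negative (D, E): E5, E11, E21, D29 → −4.
The N-terminus (+1) and C-terminus (−1) cancel.
Net charge = (+7) + (−4) = +3.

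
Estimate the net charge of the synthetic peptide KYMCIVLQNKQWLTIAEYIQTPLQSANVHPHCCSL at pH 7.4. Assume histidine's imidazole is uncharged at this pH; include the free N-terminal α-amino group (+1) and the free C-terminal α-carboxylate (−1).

+1

Near pH 7.4, K and R contribute +1 each, D and E contribute −1 each, and every other side chain (His included, as stated) is uncharged.
Positive (K, R): K1, K10 → +2.
Negative (D, E): E17 → −1.
The N-terminus (+1) and C-terminus (−1) cancel.
Net charge = (+2) + (−1) = +1.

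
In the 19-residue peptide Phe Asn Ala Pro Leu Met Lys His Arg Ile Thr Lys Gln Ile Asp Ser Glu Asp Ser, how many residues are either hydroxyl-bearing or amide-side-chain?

Hydroxyl-bearing: S, T, Y. Amide-side-chain: N, Q.
Hydroxyl-bearing residues here: Thr11, Ser16, Ser19 (3).
Amide-side-chain residues here: Asn2, Gln13 (2).
The two groups share no amino acid, so total = 3 + 2 = 5.

5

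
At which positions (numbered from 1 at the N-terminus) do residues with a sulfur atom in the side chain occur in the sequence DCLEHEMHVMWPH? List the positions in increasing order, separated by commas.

2, 7, 10

Cysteine (C, thiol) and methionine (M, thioether) are the two sulfur-containing amino acids.
Matching residues: C2, M7, M10.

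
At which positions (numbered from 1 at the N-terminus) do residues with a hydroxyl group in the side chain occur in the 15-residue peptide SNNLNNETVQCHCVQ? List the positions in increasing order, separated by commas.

1, 8

Serine (S), threonine (T), and tyrosine (Y) each carry a hydroxyl group on the side chain.
Matching residues: S1, T8.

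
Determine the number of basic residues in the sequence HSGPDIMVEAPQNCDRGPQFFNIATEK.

Lysine (K), arginine (R), and histidine (H) have basic, nitrogen-containing side chains.
Matching residues: H1, R16, K27.

3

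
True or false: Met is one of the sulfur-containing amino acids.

True

Cysteine (C, thiol) and methionine (M, thioether) are the two sulfur-containing amino acids.
Methionine is in this group.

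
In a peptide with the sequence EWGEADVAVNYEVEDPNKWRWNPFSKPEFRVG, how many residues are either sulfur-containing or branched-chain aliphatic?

4

Sulfur-containing: C, M. Branched-chain aliphatic: I, L, V.
Sulfur-containing residues here: none (0).
Branched-chain aliphatic residues here: V7, V9, V13, V31 (4).
The two groups share no amino acid, so total = 0 + 4 = 4.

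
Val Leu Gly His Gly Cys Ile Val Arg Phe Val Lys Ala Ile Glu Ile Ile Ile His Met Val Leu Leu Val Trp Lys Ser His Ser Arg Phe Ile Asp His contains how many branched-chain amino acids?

The BCAAs are Val, Leu, and Ile — aliphatic side chains with a branch point.
Matching residues: Val1, Leu2, Ile7, Val8, Val11, Ile14, Ile16, Ile17, Ile18, Val21, Leu22, Leu23, Val24, Ile32.

14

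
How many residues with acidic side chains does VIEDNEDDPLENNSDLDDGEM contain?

10

The acidic residues are Asp (D) and Glu (E), whose side chains end in a carboxylate group.
Matching residues: E3, D4, E6, D7, D8, E11, D15, D17, D18, E20.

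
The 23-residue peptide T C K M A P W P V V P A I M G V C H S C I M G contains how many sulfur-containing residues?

6

The sulfur-bearing residues are cysteine (–SH) and methionine (–S–CH₃).
Matching residues: C2, M4, M14, C17, C20, M22.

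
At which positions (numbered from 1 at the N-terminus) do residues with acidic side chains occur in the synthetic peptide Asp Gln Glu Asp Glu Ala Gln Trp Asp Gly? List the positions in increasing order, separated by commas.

The acidic residues are Asp (D) and Glu (E), whose side chains end in a carboxylate group.
Matching residues: Asp1, Glu3, Asp4, Glu5, Asp9.

1, 3, 4, 5, 9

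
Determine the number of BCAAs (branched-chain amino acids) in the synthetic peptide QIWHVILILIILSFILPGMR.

V, L, and I make up the branched-chain aliphatic group.
Matching residues: I2, V5, I6, L7, I8, L9, I10, I11, L12, I15, L16.

11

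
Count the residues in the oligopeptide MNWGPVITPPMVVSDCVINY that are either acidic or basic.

1

Acidic: D, E. Basic: H, K, R.
Acidic residues here: D15 (1).
Basic residues here: none (0).
The two groups share no amino acid, so total = 1 + 0 = 1.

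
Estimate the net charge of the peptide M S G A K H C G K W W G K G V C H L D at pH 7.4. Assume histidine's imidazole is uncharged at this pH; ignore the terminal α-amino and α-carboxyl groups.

At pH ~7.4 the Lys and Arg side chains are protonated (+1), the Asp and Glu side chains are deprotonated (−1), and with His taken as neutral all other side chains carry no charge.
Positive (K, R): K5, K9, K13 → +3.
Negative (D, E): D19 → −1.
Net charge = (+3) + (−1) = +2.

+2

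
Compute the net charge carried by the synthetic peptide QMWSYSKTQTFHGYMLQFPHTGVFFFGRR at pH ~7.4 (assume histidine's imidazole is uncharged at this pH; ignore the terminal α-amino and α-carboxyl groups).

+3

At pH ~7.4 the Lys and Arg side chains are protonated (+1), the Asp and Glu side chains are deprotonated (−1), and with His taken as neutral all other side chains carry no charge.
Positive (K, R): K7, R28, R29 → +3.
Negative (D, E): none → −0.
Net charge = (+3) + (−0) = +3.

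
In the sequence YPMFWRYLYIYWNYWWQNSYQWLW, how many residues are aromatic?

13

The aromatic amino acids are Phe (F, benzyl), Trp (W, indole), and Tyr (Y, phenol).
Matching residues: Y1, F4, W5, Y7, Y9, Y11, W12, Y14, W15, W16, Y20, W22, W24.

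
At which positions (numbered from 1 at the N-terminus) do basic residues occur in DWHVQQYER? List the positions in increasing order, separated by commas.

3, 9

K, R, and H are the three residues with basic side chains (ε-amine, guanidinium, and imidazole respectively).
Matching residues: H3, R9.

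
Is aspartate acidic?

Yes

Only D (aspartate) and E (glutamate) carry a side-chain carboxylic acid.
Aspartate is in this group.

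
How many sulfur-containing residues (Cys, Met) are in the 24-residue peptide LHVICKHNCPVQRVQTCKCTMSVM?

6

Matching residues: C5, C9, C17, C19, M21, M24.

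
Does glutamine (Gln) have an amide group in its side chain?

Asparagine (N) and glutamine (Q) have uncharged amide side chains.
Glutamine is in this group.

Yes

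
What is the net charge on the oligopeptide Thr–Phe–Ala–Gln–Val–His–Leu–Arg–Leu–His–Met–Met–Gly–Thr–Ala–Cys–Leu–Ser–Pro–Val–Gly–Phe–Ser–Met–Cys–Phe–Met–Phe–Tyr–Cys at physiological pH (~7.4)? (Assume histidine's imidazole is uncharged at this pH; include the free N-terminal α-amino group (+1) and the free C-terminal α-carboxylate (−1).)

+1

At pH ~7.4 the Lys and Arg side chains are protonated (+1), the Asp and Glu side chains are deprotonated (−1), and with His taken as neutral all other side chains carry no charge.
Positive (K, R): Arg8 → +1.
Negative (D, E): none → −0.
The N-terminus (+1) and C-terminus (−1) cancel.
Net charge = (+1) + (−0) = +1.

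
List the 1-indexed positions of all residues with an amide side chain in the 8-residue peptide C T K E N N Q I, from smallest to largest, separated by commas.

5, 6, 7

Asparagine (N) and glutamine (Q) have uncharged amide side chains.
Matching residues: N5, N6, Q7.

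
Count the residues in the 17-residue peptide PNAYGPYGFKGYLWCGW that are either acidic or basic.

Acidic: D, E. Basic: H, K, R.
Acidic residues here: none (0).
Basic residues here: K10 (1).
The two groups share no amino acid, so total = 0 + 1 = 1.

1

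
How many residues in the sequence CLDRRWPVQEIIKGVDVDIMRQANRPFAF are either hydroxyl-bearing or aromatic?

3

Hydroxyl-bearing: S, T, Y. Aromatic: F, W, Y.
Hydroxyl-bearing residues here: none (0).
Aromatic residues here: W6, F27, F29 (3).
(Y belongs to both groups, but none appear in this sequence.) Total = 0 + 3 = 3.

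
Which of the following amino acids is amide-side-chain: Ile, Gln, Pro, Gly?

Only N (asparagine) and Q (glutamine) carry a side-chain carboxamide.
Of the listed options, only Gln belongs to this group.

Gln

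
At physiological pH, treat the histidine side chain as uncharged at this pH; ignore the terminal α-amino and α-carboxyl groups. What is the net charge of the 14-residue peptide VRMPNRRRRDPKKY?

At pH ~7.4 the Lys and Arg side chains are protonated (+1), the Asp and Glu side chains are deprotonated (−1), and with His taken as neutral all other side chains carry no charge.
Positive (K, R): R2, R6, R7, R8, R9, K12, K13 → +7.
Negative (D, E): D10 → −1.
Net charge = (+7) + (−1) = +6.

+6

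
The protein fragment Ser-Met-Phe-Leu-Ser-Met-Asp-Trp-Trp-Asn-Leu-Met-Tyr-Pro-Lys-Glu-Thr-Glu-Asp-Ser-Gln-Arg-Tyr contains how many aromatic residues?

5

F, W, and Y each carry an aromatic ring on the side chain.
Matching residues: Phe3, Trp8, Trp9, Tyr13, Tyr23.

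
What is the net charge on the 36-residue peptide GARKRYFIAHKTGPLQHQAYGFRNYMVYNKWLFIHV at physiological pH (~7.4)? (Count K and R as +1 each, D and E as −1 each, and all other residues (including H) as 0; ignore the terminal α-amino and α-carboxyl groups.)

+6

Positive (K, R): R3, K4, R5, K11, R23, K30 → +6.
Negative (D, E): none → −0.
Net charge = (+6) + (−0) = +6.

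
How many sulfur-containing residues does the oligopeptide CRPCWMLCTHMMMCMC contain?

10

The sulfur-bearing residues are cysteine (–SH) and methionine (–S–CH₃).
Matching residues: C1, C4, M6, C8, M11, M12, M13, C14, M15, C16.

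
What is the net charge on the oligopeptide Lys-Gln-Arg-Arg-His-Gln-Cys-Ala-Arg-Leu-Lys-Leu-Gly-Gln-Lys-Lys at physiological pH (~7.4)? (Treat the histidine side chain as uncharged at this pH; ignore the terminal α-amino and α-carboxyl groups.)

The side chains ionized at physiological pH are Lys/Arg (+1) and Asp/Glu (−1); with His treated as neutral, nothing else contributes.
Positive (K, R): Lys1, Arg3, Arg4, Arg9, Lys11, Lys15, Lys16 → +7.
Negative (D, E): none → −0.
Net charge = (+7) + (−0) = +7.

+7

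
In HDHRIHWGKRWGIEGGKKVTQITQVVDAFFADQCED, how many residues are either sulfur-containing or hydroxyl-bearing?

3

Sulfur-containing: C, M. Hydroxyl-bearing: S, T, Y.
Sulfur-containing residues here: C34 (1).
Hydroxyl-bearing residues here: T20, T23 (2).
The two groups share no amino acid, so total = 1 + 2 = 3.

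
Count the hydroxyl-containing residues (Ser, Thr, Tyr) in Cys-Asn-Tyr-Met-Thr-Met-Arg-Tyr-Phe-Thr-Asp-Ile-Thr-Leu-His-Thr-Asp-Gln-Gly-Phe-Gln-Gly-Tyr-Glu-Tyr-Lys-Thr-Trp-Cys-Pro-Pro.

9

Matching residues: Tyr3, Thr5, Tyr8, Thr10, Thr13, Thr16, Tyr23, Tyr25, Thr27.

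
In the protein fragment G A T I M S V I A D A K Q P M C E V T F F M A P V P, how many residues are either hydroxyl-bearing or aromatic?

5

Hydroxyl-bearing: S, T, Y. Aromatic: F, W, Y.
Hydroxyl-bearing residues here: T3, S6, T19 (3).
Aromatic residues here: F20, F21 (2).
(Y belongs to both groups, but none appear in this sequence.) Total = 3 + 2 = 5.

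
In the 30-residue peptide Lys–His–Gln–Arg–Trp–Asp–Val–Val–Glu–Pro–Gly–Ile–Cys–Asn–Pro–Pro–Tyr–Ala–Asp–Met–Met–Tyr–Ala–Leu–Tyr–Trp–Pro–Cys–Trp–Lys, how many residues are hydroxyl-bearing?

3

Serine (S), threonine (T), and tyrosine (Y) each carry a hydroxyl group on the side chain.
Matching residues: Tyr17, Tyr22, Tyr25.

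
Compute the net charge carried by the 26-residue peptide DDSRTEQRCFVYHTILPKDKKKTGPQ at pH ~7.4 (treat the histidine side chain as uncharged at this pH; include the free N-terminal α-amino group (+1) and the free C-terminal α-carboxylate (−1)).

The side chains ionized at physiological pH are Lys/Arg (+1) and Asp/Glu (−1); with His treated as neutral, nothing else contributes.
Positive (K, R): R4, R8, K18, K20, K21, K22 → +6.
Negative (D, E): D1, D2, E6, D19 → −4.
The N-terminus (+1) and C-terminus (−1) cancel.
Net charge = (+6) + (−4) = +2.

+2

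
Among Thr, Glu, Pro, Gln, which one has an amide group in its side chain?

Asparagine (N) and glutamine (Q) have uncharged amide side chains.
Of the listed options, only Gln belongs to this group.

Gln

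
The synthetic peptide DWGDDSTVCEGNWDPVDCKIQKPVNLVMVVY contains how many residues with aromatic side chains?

Phenylalanine (F), tryptophan (W), and tyrosine (Y) have aromatic ring side chains.
Matching residues: W2, W13, Y31.

3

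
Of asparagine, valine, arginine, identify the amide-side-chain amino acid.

asparagine

Asparagine (N) and glutamine (Q) have uncharged amide side chains.
Of the listed options, only asparagine belongs to this group.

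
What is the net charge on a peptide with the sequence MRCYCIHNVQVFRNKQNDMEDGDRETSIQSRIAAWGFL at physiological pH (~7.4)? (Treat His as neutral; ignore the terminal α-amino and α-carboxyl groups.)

Near pH 7.4, K and R contribute +1 each, D and E contribute −1 each, and every other side chain (His included, as stated) is uncharged.
Positive (K, R): R2, R13, K15, R24, R31 → +5.
Negative (D, E): D18, E20, D21, D23, E25 → −5.
Net charge = (+5) + (−5) = 0.

0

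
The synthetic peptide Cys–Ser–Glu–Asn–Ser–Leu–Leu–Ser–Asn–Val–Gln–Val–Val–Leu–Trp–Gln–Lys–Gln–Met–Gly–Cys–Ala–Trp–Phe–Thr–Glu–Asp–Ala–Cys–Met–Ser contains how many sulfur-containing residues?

The sulfur-bearing residues are cysteine (–SH) and methionine (–S–CH₃).
Matching residues: Cys1, Met19, Cys21, Cys29, Met30.

5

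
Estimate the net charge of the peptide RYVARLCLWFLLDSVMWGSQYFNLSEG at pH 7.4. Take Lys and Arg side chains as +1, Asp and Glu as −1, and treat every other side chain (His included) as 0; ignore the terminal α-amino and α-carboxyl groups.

Positive (K, R): R1, R5 → +2.
Negative (D, E): D13, E26 → −2.
Net charge = (+2) + (−2) = 0.

0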